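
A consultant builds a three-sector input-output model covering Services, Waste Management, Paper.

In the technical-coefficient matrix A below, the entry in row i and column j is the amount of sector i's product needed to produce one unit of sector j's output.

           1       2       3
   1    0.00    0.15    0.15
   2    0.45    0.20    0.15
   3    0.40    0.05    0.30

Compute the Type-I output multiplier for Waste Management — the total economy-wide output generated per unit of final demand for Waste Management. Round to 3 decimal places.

I − A =
  [   1.00    -0.15    -0.15]
  [  -0.45     0.80    -0.15]
  [  -0.40    -0.05     0.70]
Cofactors of I−A, C_ij = (−1)^(i+j)·(minor ij) (rows/columns in the sector order above):
  C_11 = (0.80)(0.70) − (-0.15)(-0.05) = 0.5525
  C_12 = −[(-0.45)(0.70) − (-0.15)(-0.40)] = 0.3750
  C_13 = (-0.45)(-0.05) − (0.80)(-0.40) = 0.3425
  C_21 = −[(-0.15)(0.70) − (-0.15)(-0.05)] = 0.1125
  C_22 = (1.00)(0.70) − (-0.15)(-0.40) = 0.6400
  C_23 = −[(1.00)(-0.05) − (-0.15)(-0.40)] = 0.1100
  C_31 = (-0.15)(-0.15) − (-0.15)(0.80) = 0.1425
  C_32 = −[(1.00)(-0.15) − (-0.15)(-0.45)] = 0.2175
  C_33 = (1.00)(0.80) − (-0.15)(-0.45) = 0.7325
det(I−A) = Σ_j (I−A)_1j·C_1j = (1.00)(0.5525) + (-0.15)(0.3750) + (-0.15)(0.3425) = 0.444875
adj(I−A) = Cᵀ =
  [ 0.5525   0.1125   0.1425]
  [ 0.3750   0.6400   0.2175]
  [ 0.3425   0.1100   0.7325]
(I − A)⁻¹ = adj(I−A) / det(I−A) ≈
  [   1.2419     0.2529     0.3203]
  [   0.8429     1.4386     0.4889]
  [   0.7699     0.2473     1.6465]
The output multiplier for sector j is the column-j sum of the Leontief inverse (I − A)⁻¹ = adj(I−A) / det(I−A).
Column 2 of adj(I−A): (0.1125, 0.6400, 0.1100); det(I−A) = 0.444875.
m_2 = (0.1125 + 0.6400 + 0.1100) / 0.444875 = 0.8625 / 0.444875 ≈ 1.939.

m_2 = 1.939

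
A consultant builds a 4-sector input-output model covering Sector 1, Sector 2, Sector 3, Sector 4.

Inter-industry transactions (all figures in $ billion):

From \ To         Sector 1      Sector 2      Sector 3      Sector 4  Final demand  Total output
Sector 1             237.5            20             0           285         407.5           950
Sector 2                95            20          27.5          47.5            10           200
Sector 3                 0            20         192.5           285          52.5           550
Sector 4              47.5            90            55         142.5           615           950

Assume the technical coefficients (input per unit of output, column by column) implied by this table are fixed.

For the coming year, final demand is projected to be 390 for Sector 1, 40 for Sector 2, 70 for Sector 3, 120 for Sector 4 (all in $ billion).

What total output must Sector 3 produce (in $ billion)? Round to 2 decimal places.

Technical coefficients a_ij = z_ij / X_j:
  a_11 = 237.5/950 = 0.25, a_21 = 95/950 = 0.10, a_31 = 0/950 = 0.00, a_41 = 47.5/950 = 0.05
  a_12 = 20/200 = 0.10, a_22 = 20/200 = 0.10, a_32 = 20/200 = 0.10, a_42 = 90/200 = 0.45
  a_13 = 0/550 = 0.00, a_23 = 27.5/550 = 0.05, a_33 = 192.5/550 = 0.35, a_43 = 55/550 = 0.10
  a_14 = 285/950 = 0.30, a_24 = 47.5/950 = 0.05, a_34 = 285/950 = 0.30, a_44 = 142.5/950 = 0.15
I − A =
  [   0.75    -0.10     0.00    -0.30]
  [  -0.10     0.90    -0.05    -0.05]
  [   0.00    -0.10     0.65    -0.30]
  [  -0.05    -0.45    -0.10     0.85]
Compute the cofactors C_ij = (−1)^(i+j)·(3×3 minor ij) of I−A; the adjugate is their transpose:
adj(I−A) = Cᵀ =
  [ 0.444125   0.143000   0.038500   0.178750]
  [ 0.054625   0.382125   0.037875   0.055125]
  [ 0.035750   0.165000   0.521125   0.206250]
  [ 0.059250   0.230125   0.083625   0.428500]
det(I−A) = Σ_j (I−A)_1j·C_1j = (0.75)(0.444125) + (-0.10)(0.054625) + (0.00)(0.035750) + (-0.30)(0.059250) = 0.30985625
(I − A)⁻¹ = adj(I−A) / det(I−A) ≈
  [   1.4333     0.4615     0.1243     0.5769]
  [   0.1763     1.2332     0.1222     0.1779]
  [   0.1154     0.5325     1.6818     0.6656]
  [   0.1912     0.7427     0.2699     1.3829]
x = (I − A)⁻¹ d = adj(I−A)·d / det(I−A), with det(I−A) = 0.30985625:
  x_1 = (0.444125·390 + 0.143000·40 + 0.038500·70 + 0.178750·120) / 0.30985625 = 203.07375 / 0.30985625 ≈ 655.38
  x_2 = (0.054625·390 + 0.382125·40 + 0.037875·70 + 0.055125·120) / 0.30985625 = 45.855 / 0.30985625 ≈ 147.99
  x_3 = (0.035750·390 + 0.165000·40 + 0.521125·70 + 0.206250·120) / 0.30985625 = 81.77125 / 0.30985625 ≈ 263.90
  x_4 = (0.059250·390 + 0.230125·40 + 0.083625·70 + 0.428500·120) / 0.30985625 = 89.58625 / 0.30985625 ≈ 289.12

x_3 = 263.90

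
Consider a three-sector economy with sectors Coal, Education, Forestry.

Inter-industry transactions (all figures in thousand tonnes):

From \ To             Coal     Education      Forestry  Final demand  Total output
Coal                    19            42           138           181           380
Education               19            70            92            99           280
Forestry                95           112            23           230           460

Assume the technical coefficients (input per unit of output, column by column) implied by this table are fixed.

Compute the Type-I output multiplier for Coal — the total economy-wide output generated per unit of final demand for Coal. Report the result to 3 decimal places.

Technical coefficients a_ij = z_ij / X_j:
  a_CC = 19/380 = 0.05, a_EC = 19/380 = 0.05, a_FC = 95/380 = 0.25
  a_CE = 42/280 = 0.15, a_EE = 70/280 = 0.25, a_FE = 112/280 = 0.40
  a_CF = 138/460 = 0.30, a_EF = 92/460 = 0.20, a_FF = 23/460 = 0.05
I − A =
  [   0.95    -0.15    -0.30]
  [  -0.05     0.75    -0.20]
  [  -0.25    -0.40     0.95]
Cofactors of I−A, C_ij = (−1)^(i+j)·(minor ij) (rows/columns in the sector order above):
  C_11 = (0.75)(0.95) − (-0.20)(-0.40) = 0.6325
  C_12 = −[(-0.05)(0.95) − (-0.20)(-0.25)] = 0.0975
  C_13 = (-0.05)(-0.40) − (0.75)(-0.25) = 0.2075
  C_21 = −[(-0.15)(0.95) − (-0.30)(-0.40)] = 0.2625
  C_22 = (0.95)(0.95) − (-0.30)(-0.25) = 0.8275
  C_23 = −[(0.95)(-0.40) − (-0.15)(-0.25)] = 0.4175
  C_31 = (-0.15)(-0.20) − (-0.30)(0.75) = 0.2550
  C_32 = −[(0.95)(-0.20) − (-0.30)(-0.05)] = 0.2050
  C_33 = (0.95)(0.75) − (-0.15)(-0.05) = 0.7050
det(I−A) = Σ_j (I−A)_1j·C_1j = (0.95)(0.6325) + (-0.15)(0.0975) + (-0.30)(0.2075) = 0.5240
adj(I−A) = Cᵀ =
  [ 0.6325   0.2625   0.2550]
  [ 0.0975   0.8275   0.2050]
  [ 0.2075   0.4175   0.7050]
(I − A)⁻¹ = adj(I−A) / det(I−A) ≈
  [   1.2071     0.5010     0.4866]
  [   0.1861     1.5792     0.3912]
  [   0.3960     0.7968     1.3454]
The output multiplier for sector j is the column-j sum of the Leontief inverse (I − A)⁻¹ = adj(I−A) / det(I−A).
Column C of adj(I−A): (0.6325, 0.0975, 0.2075); det(I−A) = 0.5240.
m_C = (0.6325 + 0.0975 + 0.2075) / 0.5240 = 0.9375 / 0.5240 ≈ 1.789.

m_C = 1.789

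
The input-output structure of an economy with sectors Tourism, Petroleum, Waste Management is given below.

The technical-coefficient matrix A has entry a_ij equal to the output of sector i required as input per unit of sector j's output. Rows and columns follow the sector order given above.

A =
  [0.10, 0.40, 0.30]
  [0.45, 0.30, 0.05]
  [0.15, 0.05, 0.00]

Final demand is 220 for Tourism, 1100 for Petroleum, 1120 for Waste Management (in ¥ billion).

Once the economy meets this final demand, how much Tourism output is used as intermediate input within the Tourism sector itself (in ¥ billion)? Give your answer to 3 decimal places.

z_TT = 213.419

I − A =
  [   0.90    -0.40    -0.30]
  [  -0.45     0.70    -0.05]
  [  -0.15    -0.05     1.00]
Cofactors of I−A, C_ij = (−1)^(i+j)·(minor ij) (rows/columns in the sector order above):
  C_11 = (0.70)(1.00) − (-0.05)(-0.05) = 0.6975
  C_12 = −[(-0.45)(1.00) − (-0.05)(-0.15)] = 0.4575
  C_13 = (-0.45)(-0.05) − (0.70)(-0.15) = 0.1275
  C_21 = −[(-0.40)(1.00) − (-0.30)(-0.05)] = 0.4150
  C_22 = (0.90)(1.00) − (-0.30)(-0.15) = 0.8550
  C_23 = −[(0.90)(-0.05) − (-0.40)(-0.15)] = 0.1050
  C_31 = (-0.40)(-0.05) − (-0.30)(0.70) = 0.2300
  C_32 = −[(0.90)(-0.05) − (-0.30)(-0.45)] = 0.1800
  C_33 = (0.90)(0.70) − (-0.40)(-0.45) = 0.4500
det(I−A) = Σ_j (I−A)_1j·C_1j = (0.90)(0.6975) + (-0.40)(0.4575) + (-0.30)(0.1275) = 0.4065
adj(I−A) = Cᵀ =
  [ 0.6975   0.4150   0.2300]
  [ 0.4575   0.8550   0.1800]
  [ 0.1275   0.1050   0.4500]
(I − A)⁻¹ = adj(I−A) / det(I−A) ≈
  [   1.7159     1.0209     0.5658]
  [   1.1255     2.1033     0.4428]
  [   0.3137     0.2583     1.1070]
First solve x = (I − A)⁻¹ d = adj(I−A)·d / det(I−A); in particular x_T = (0.6975·220 + 0.4150·1100 + 0.2300·1120) / 0.4065 = 867.55 / 0.4065 ≈ 2134.19434.
Intermediate flow from T to T: z_TT = a_TT · x_T = 0.10 × 867.55 / 0.4065 = 86.755 / 0.4065 ≈ 213.419.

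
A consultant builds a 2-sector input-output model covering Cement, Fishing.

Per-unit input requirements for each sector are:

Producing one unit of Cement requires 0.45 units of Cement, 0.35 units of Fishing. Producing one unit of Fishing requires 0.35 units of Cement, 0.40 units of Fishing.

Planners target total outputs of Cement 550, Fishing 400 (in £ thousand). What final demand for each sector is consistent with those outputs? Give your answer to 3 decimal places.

d_1 = 162.500, d_2 = 47.500

I − A =
  [   0.55    -0.35]
  [  -0.35     0.60]
d = (I − A) x:
  d_1 = (+0.55)·550 + (-0.35)·400 = 162.500
  d_2 = (-0.35)·550 + (+0.60)·400 = 47.500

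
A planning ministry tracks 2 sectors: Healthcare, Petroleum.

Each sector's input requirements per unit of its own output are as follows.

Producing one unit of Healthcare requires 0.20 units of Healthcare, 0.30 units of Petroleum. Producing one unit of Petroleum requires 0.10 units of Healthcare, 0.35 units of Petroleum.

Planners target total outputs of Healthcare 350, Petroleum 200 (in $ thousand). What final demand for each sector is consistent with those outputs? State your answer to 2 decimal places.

d_1 = 260.00, d_2 = 25.00

I − A =
  [   0.80    -0.10]
  [  -0.30     0.65]
d = (I − A) x:
  d_1 = (+0.80)·350 + (-0.10)·200 = 260.00
  d_2 = (-0.30)·350 + (+0.65)·200 = 25.00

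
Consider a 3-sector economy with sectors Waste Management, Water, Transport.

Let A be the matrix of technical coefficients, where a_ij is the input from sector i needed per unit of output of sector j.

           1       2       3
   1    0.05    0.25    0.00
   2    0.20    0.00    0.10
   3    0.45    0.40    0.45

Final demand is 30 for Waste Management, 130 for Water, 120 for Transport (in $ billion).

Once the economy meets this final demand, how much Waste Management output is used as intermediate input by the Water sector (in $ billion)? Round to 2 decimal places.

I − A =
  [   0.95    -0.25     0.00]
  [  -0.20     1.00    -0.10]
  [  -0.45    -0.40     0.55]
Cofactors of I−A, C_ij = (−1)^(i+j)·(minor ij) (rows/columns in the sector order above):
  C_11 = (1.00)(0.55) − (-0.10)(-0.40) = 0.5100
  C_12 = −[(-0.20)(0.55) − (-0.10)(-0.45)] = 0.1550
  C_13 = (-0.20)(-0.40) − (1.00)(-0.45) = 0.5300
  C_21 = −[(-0.25)(0.55) − (0.00)(-0.40)] = 0.1375
  C_22 = (0.95)(0.55) − (0.00)(-0.45) = 0.5225
  C_23 = −[(0.95)(-0.40) − (-0.25)(-0.45)] = 0.4925
  C_31 = (-0.25)(-0.10) − (0.00)(1.00) = 0.0250
  C_32 = −[(0.95)(-0.10) − (0.00)(-0.20)] = 0.0950
  C_33 = (0.95)(1.00) − (-0.25)(-0.20) = 0.9000
det(I−A) = Σ_j (I−A)_1j·C_1j = (0.95)(0.5100) + (-0.25)(0.1550) + (0.00)(0.5300) = 0.44575
adj(I−A) = Cᵀ =
  [ 0.5100   0.1375   0.0250]
  [ 0.1550   0.5225   0.0950]
  [ 0.5300   0.4925   0.9000]
(I − A)⁻¹ = adj(I−A) / det(I−A) ≈
  [   1.1441     0.3085     0.0561]
  [   0.3477     1.1722     0.2131]
  [   1.1890     1.1049     2.0191]
First solve x = (I − A)⁻¹ d = adj(I−A)·d / det(I−A); in particular x_2 = (0.1550·30 + 0.5225·130 + 0.0950·120) / 0.44575 = 83.975 / 0.44575 ≈ 188.3904.
Intermediate flow from 1 to 2: z_12 = a_12 · x_2 = 0.25 × 83.975 / 0.44575 = 20.99375 / 0.44575 ≈ 47.10.

z_12 = 47.10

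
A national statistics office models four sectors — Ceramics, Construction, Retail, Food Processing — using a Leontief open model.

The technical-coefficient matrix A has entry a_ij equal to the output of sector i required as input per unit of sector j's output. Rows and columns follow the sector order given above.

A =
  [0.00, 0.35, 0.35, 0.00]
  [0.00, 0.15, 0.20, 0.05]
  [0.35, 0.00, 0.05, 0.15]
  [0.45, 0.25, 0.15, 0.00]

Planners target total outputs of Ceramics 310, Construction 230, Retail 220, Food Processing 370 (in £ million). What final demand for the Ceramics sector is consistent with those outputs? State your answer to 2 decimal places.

d_1 = 152.50

I − A =
  [   1.00    -0.35    -0.35     0.00]
  [   0.00     0.85    -0.20    -0.05]
  [  -0.35     0.00     0.95    -0.15]
  [  -0.45    -0.25    -0.15     1.00]
d = (I − A) x:
  d_1 = (+1.00)·310 + (-0.35)·230 + (-0.35)·220 + (+0.00)·370 = 152.50
  d_2 = (+0.00)·310 + (+0.85)·230 + (-0.20)·220 + (-0.05)·370 = 133.00
  d_3 = (-0.35)·310 + (+0.00)·230 + (+0.95)·220 + (-0.15)·370 = 45.00
  d_4 = (-0.45)·310 + (-0.25)·230 + (-0.15)·220 + (+1.00)·370 = 140.00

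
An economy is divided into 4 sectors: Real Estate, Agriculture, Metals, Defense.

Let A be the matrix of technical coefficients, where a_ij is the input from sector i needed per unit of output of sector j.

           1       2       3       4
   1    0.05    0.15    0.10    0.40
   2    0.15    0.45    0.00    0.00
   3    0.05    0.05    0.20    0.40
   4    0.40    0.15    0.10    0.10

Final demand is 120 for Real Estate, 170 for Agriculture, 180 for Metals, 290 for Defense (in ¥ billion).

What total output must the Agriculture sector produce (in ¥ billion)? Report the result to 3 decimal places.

I − A =
  [   0.95    -0.15    -0.10    -0.40]
  [  -0.15     0.55     0.00     0.00]
  [  -0.05    -0.05     0.80    -0.40]
  [  -0.40    -0.15    -0.10     0.90]
Compute the cofactors C_ij = (−1)^(i+j)·(3×3 minor ij) of I−A; the adjugate is their transpose:
adj(I−A) = Cᵀ =
  [ 0.37400   0.16250   0.07150   0.19800]
  [ 0.10200   0.49550   0.01950   0.05400]
  [ 0.12850   0.12550   0.35300   0.21400]
  [ 0.19750   0.16875   0.07425   0.39650]
det(I−A) = Σ_j (I−A)_1j·C_1j = (0.95)(0.37400) + (-0.15)(0.10200) + (-0.10)(0.12850) + (-0.40)(0.19750) = 0.24815
(I − A)⁻¹ = adj(I−A) / det(I−A) ≈
  [   1.5072     0.6548     0.2881     0.7979]
  [   0.4110     1.9968     0.0786     0.2176]
  [   0.5178     0.5057     1.4225     0.8624]
  [   0.7959     0.6800     0.2992     1.5978]
x = (I − A)⁻¹ d = adj(I−A)·d / det(I−A), with det(I−A) = 0.24815:
  x_1 = (0.37400·120 + 0.16250·170 + 0.07150·180 + 0.19800·290) / 0.24815 = 142.795 / 0.24815 ≈ 575.438
  x_2 = (0.10200·120 + 0.49550·170 + 0.01950·180 + 0.05400·290) / 0.24815 = 115.645 / 0.24815 ≈ 466.029
  x_3 = (0.12850·120 + 0.12550·170 + 0.35300·180 + 0.21400·290) / 0.24815 = 162.355 / 0.24815 ≈ 654.262
  x_4 = (0.19750·120 + 0.16875·170 + 0.07425·180 + 0.39650·290) / 0.24815 = 180.7375 / 0.24815 ≈ 728.340

x_2 = 466.029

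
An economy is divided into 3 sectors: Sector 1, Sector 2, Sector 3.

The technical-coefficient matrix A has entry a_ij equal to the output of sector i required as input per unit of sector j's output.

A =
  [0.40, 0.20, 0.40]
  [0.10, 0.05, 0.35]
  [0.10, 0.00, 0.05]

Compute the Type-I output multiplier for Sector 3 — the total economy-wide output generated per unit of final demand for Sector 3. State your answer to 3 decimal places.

I − A =
  [   0.60    -0.20    -0.40]
  [  -0.10     0.95    -0.35]
  [  -0.10     0.00     0.95]
Cofactors of I−A, C_ij = (−1)^(i+j)·(minor ij) (rows/columns in the sector order above):
  C_11 = (0.95)(0.95) − (-0.35)(0.00) = 0.9025
  C_12 = −[(-0.10)(0.95) − (-0.35)(-0.10)] = 0.1300
  C_13 = (-0.10)(0.00) − (0.95)(-0.10) = 0.0950
  C_21 = −[(-0.20)(0.95) − (-0.40)(0.00)] = 0.1900
  C_22 = (0.60)(0.95) − (-0.40)(-0.10) = 0.5300
  C_23 = −[(0.60)(0.00) − (-0.20)(-0.10)] = 0.0200
  C_31 = (-0.20)(-0.35) − (-0.40)(0.95) = 0.4500
  C_32 = −[(0.60)(-0.35) − (-0.40)(-0.10)] = 0.2500
  C_33 = (0.60)(0.95) − (-0.20)(-0.10) = 0.5500
det(I−A) = Σ_j (I−A)_1j·C_1j = (0.60)(0.9025) + (-0.20)(0.1300) + (-0.40)(0.0950) = 0.4775
adj(I−A) = Cᵀ =
  [ 0.9025   0.1900   0.4500]
  [ 0.1300   0.5300   0.2500]
  [ 0.0950   0.0200   0.5500]
(I − A)⁻¹ = adj(I−A) / det(I−A) ≈
  [   1.8901     0.3979     0.9424]
  [   0.2723     1.1099     0.5236]
  [   0.1990     0.0419     1.1518]
The output multiplier for sector j is the column-j sum of the Leontief inverse (I − A)⁻¹ = adj(I−A) / det(I−A).
Column 3 of adj(I−A): (0.4500, 0.2500, 0.5500); det(I−A) = 0.4775.
m_3 = (0.4500 + 0.2500 + 0.5500) / 0.4775 = 1.25 / 0.4775 ≈ 2.618.

m_3 = 2.618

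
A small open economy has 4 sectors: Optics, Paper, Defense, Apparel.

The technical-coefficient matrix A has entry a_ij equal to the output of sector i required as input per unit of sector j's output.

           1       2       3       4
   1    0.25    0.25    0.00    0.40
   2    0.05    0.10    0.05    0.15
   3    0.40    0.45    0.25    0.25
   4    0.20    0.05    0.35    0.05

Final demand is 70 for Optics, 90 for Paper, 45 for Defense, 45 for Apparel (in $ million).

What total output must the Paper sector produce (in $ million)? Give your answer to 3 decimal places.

x_2 = 187.142

I − A =
  [   0.75    -0.25     0.00    -0.40]
  [  -0.05     0.90    -0.05    -0.15]
  [  -0.40    -0.45     0.75    -0.25]
  [  -0.20    -0.05    -0.35     0.95]
Compute the cofactors C_ij = (−1)^(i+j)·(3×3 minor ij) of I−A; the adjugate is their transpose:
adj(I−A) = Cᵀ =
  [ 0.51125   0.23425   0.15200   0.29225]
  [ 0.09625   0.35275   0.07800   0.11675]
  [ 0.41950   0.40950   0.54325   0.38425]
  [ 0.26725   0.21875   0.23625   0.47500]
det(I−A) = Σ_j (I−A)_1j·C_1j = (0.75)(0.51125) + (-0.25)(0.09625) + (0.00)(0.41950) + (-0.40)(0.26725) = 0.252475
(I − A)⁻¹ = adj(I−A) / det(I−A) ≈
  [   2.0250     0.9278     0.6020     1.1575]
  [   0.3812     1.3972     0.3089     0.4624]
  [   1.6616     1.6219     2.1517     1.5219]
  [   1.0585     0.8664     0.9357     1.8814]
x = (I − A)⁻¹ d = adj(I−A)·d / det(I−A), with det(I−A) = 0.252475:
  x_1 = (0.51125·70 + 0.23425·90 + 0.15200·45 + 0.29225·45) / 0.252475 = 76.86125 / 0.252475 ≈ 304.431
  x_2 = (0.09625·70 + 0.35275·90 + 0.07800·45 + 0.11675·45) / 0.252475 = 47.24875 / 0.252475 ≈ 187.142
  x_3 = (0.41950·70 + 0.40950·90 + 0.54325·45 + 0.38425·45) / 0.252475 = 107.9575 / 0.252475 ≈ 427.597
  x_4 = (0.26725·70 + 0.21875·90 + 0.23625·45 + 0.47500·45) / 0.252475 = 70.40125 / 0.252475 ≈ 278.844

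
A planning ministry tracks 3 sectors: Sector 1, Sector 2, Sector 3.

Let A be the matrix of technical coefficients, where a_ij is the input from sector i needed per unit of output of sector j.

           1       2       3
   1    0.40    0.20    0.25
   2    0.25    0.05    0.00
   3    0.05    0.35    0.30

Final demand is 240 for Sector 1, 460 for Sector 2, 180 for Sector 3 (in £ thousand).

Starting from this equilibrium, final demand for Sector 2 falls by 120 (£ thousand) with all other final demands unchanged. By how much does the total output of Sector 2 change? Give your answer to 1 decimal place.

I − A =
  [   0.60    -0.20    -0.25]
  [  -0.25     0.95     0.00]
  [  -0.05    -0.35     0.70]
Cofactors of I−A, C_ij = (−1)^(i+j)·(minor ij) (rows/columns in the sector order above):
  C_11 = (0.95)(0.70) − (0.00)(-0.35) = 0.6650
  C_12 = −[(-0.25)(0.70) − (0.00)(-0.05)] = 0.1750
  C_13 = (-0.25)(-0.35) − (0.95)(-0.05) = 0.1350
  C_21 = −[(-0.20)(0.70) − (-0.25)(-0.35)] = 0.2275
  C_22 = (0.60)(0.70) − (-0.25)(-0.05) = 0.4075
  C_23 = −[(0.60)(-0.35) − (-0.20)(-0.05)] = 0.2200
  C_31 = (-0.20)(0.00) − (-0.25)(0.95) = 0.2375
  C_32 = −[(0.60)(0.00) − (-0.25)(-0.25)] = 0.0625
  C_33 = (0.60)(0.95) − (-0.20)(-0.25) = 0.5200
det(I−A) = Σ_j (I−A)_1j·C_1j = (0.60)(0.6650) + (-0.20)(0.1750) + (-0.25)(0.1350) = 0.33025
adj(I−A) = Cᵀ =
  [ 0.6650   0.2275   0.2375]
  [ 0.1750   0.4075   0.0625]
  [ 0.1350   0.2200   0.5200]
(I − A)⁻¹ = adj(I−A) / det(I−A) ≈
  [   2.0136     0.6889     0.7192]
  [   0.5299     1.2339     0.1893]
  [   0.4088     0.6662     1.5746]
Δx = (I − A)⁻¹ Δd with Δd having -120 in the Sector 2 component and 0 elsewhere.
So Δx_2 = L_22 · (-120), where L_22 = adj(I−A)_22 / det(I−A) = 0.4075 / 0.33025.
Δx_2 = 0.4075 × (-120) / 0.33025 = -48.90 / 0.33025 ≈ -148.1.

Δx_2 = -148.1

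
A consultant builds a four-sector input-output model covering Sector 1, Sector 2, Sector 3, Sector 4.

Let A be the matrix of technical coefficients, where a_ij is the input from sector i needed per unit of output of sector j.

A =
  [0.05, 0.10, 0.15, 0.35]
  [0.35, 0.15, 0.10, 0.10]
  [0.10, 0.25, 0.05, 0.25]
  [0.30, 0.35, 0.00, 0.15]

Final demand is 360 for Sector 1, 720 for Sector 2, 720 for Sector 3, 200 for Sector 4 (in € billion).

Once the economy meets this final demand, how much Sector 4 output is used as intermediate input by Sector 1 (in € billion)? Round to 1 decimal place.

I − A =
  [   0.95    -0.10    -0.15    -0.35]
  [  -0.35     0.85    -0.10    -0.10]
  [  -0.10    -0.25     0.95    -0.25]
  [  -0.30    -0.35     0.00     0.85]
Compute the cofactors C_ij = (−1)^(i+j)·(3×3 minor ij) of I−A; the adjugate is their transpose:
adj(I−A) = Cᵀ =
  [ 0.623125   0.242125   0.123875   0.321500]
  [ 0.327125   0.643375   0.119375   0.245500]
  [ 0.245000   0.287000   0.488250   0.278250]
  [ 0.354625   0.350375   0.092875   0.683250]
det(I−A) = Σ_j (I−A)_1j·C_1j = (0.95)(0.623125) + (-0.10)(0.327125) + (-0.15)(0.245000) + (-0.35)(0.354625) = 0.3983875
(I − A)⁻¹ = adj(I−A) / det(I−A) ≈
  [   1.5641     0.6078     0.3109     0.8070]
  [   0.8211     1.6149     0.2996     0.6162]
  [   0.6150     0.7204     1.2256     0.6984]
  [   0.8902     0.8795     0.2331     1.7150]
First solve x = (I − A)⁻¹ d = adj(I−A)·d / det(I−A); in particular x_1 = (0.623125·360 + 0.242125·720 + 0.123875·720 + 0.321500·200) / 0.3983875 = 552.145 / 0.3983875 ≈ 1385.950.
Intermediate flow from 4 to 1: z_41 = a_41 · x_1 = 0.30 × 552.145 / 0.3983875 = 165.6435 / 0.3983875 ≈ 415.8.

z_41 = 415.8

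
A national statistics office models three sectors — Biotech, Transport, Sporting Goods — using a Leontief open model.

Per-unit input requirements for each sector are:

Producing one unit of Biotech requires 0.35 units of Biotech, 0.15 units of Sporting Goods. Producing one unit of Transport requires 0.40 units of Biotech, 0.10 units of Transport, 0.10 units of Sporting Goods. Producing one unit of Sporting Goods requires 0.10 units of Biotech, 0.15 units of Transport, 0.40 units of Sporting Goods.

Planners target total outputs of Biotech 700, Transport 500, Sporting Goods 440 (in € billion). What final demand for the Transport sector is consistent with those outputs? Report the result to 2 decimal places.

I − A =
  [   0.65    -0.40    -0.10]
  [   0.00     0.90    -0.15]
  [  -0.15    -0.10     0.60]
d = (I − A) x:
  d_B = (+0.65)·700 + (-0.40)·500 + (-0.10)·440 = 211.00
  d_T = (+0.00)·700 + (+0.90)·500 + (-0.15)·440 = 384.00
  d_S = (-0.15)·700 + (-0.10)·500 + (+0.60)·440 = 109.00

d_T = 384.00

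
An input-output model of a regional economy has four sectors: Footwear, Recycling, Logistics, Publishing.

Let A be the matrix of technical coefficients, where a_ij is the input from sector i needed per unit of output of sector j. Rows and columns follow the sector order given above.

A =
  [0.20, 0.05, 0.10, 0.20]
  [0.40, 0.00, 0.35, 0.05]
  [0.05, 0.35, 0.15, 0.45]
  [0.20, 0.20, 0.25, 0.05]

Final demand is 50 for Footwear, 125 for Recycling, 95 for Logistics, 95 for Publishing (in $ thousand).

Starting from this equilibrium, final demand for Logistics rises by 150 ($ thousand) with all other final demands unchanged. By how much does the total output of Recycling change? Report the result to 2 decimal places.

Δx_R = 147.34

I − A =
  [   0.80    -0.05    -0.10    -0.20]
  [  -0.40     1.00    -0.35    -0.05]
  [  -0.05    -0.35     0.85    -0.45]
  [  -0.20    -0.20    -0.25     0.95]
Compute the cofactors C_ij = (−1)^(i+j)·(3×3 minor ij) of I−A; the adjugate is their transpose:
adj(I−A) = Cᵀ =
  [ 0.534250   0.128500   0.175250   0.202250]
  [ 0.335250   0.505750   0.321000   0.249250]
  [ 0.309500   0.332875   0.676500   0.403125]
  [ 0.264500   0.221125   0.282500   0.545125]
det(I−A) = Σ_j (I−A)_1j·C_1j = (0.80)(0.534250) + (-0.05)(0.335250) + (-0.10)(0.309500) + (-0.20)(0.264500) = 0.3267875
(I − A)⁻¹ = adj(I−A) / det(I−A) ≈
  [   1.6349     0.3932     0.5363     0.6189]
  [   1.0259     1.5476     0.9823     0.7627]
  [   0.9471     1.0186     2.0702     1.2336]
  [   0.8094     0.6767     0.8645     1.6681]
Δx = (I − A)⁻¹ Δd with Δd having +150 in the Logistics component and 0 elsewhere.
So Δx_R = L_RL · (+150), where L_RL = adj(I−A)_RL / det(I−A) = 0.321000 / 0.3267875.
Δx_R = 0.321000 × (+150) / 0.3267875 = 48.15 / 0.3267875 ≈ 147.34.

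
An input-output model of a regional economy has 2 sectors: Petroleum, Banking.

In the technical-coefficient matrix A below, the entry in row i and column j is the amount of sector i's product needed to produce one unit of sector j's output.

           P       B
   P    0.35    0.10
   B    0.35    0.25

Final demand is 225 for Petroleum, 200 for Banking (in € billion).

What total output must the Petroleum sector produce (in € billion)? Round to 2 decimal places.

I − A =
  [   0.65    -0.10]
  [  -0.35     0.75]
det(I−A) = (0.65)(0.75) − (-0.10)(-0.35) = 0.4525
adj(I−A) = [[0.75, 0.10], [0.35, 0.65]]
(I − A)⁻¹ = adj(I−A) / det(I−A) ≈
  [   1.6575     0.2210]
  [   0.7735     1.4365]
x = (I − A)⁻¹ d = adj(I−A)·d / det(I−A), with det(I−A) = 0.4525:
  x_P = (0.75·225 + 0.10·200) / 0.4525 = 188.75 / 0.4525 ≈ 417.13
  x_B = (0.35·225 + 0.65·200) / 0.4525 = 208.75 / 0.4525 ≈ 461.33

x_P = 417.13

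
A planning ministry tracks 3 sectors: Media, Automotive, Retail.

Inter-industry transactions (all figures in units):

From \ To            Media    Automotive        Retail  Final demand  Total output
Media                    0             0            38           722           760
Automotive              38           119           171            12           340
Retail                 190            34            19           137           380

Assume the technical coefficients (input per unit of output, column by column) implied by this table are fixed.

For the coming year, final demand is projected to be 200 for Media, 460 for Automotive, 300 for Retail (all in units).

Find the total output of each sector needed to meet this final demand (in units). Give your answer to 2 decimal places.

Technical coefficients a_ij = z_ij / X_j:
  a_11 = 0/760 = 0.00, a_21 = 38/760 = 0.05, a_31 = 190/760 = 0.25
  a_12 = 0/340 = 0.00, a_22 = 119/340 = 0.35, a_32 = 34/340 = 0.10
  a_13 = 38/380 = 0.10, a_23 = 171/380 = 0.45, a_33 = 19/380 = 0.05
I − A =
  [   1.00     0.00    -0.10]
  [  -0.05     0.65    -0.45]
  [  -0.25    -0.10     0.95]
Cofactors of I−A, C_ij = (−1)^(i+j)·(minor ij) (rows/columns in the sector order above):
  C_11 = (0.65)(0.95) − (-0.45)(-0.10) = 0.5725
  C_12 = −[(-0.05)(0.95) − (-0.45)(-0.25)] = 0.1600
  C_13 = (-0.05)(-0.10) − (0.65)(-0.25) = 0.1675
  C_21 = −[(0.00)(0.95) − (-0.10)(-0.10)] = 0.0100
  C_22 = (1.00)(0.95) − (-0.10)(-0.25) = 0.9250
  C_23 = −[(1.00)(-0.10) − (0.00)(-0.25)] = 0.1000
  C_31 = (0.00)(-0.45) − (-0.10)(0.65) = 0.0650
  C_32 = −[(1.00)(-0.45) − (-0.10)(-0.05)] = 0.4550
  C_33 = (1.00)(0.65) − (0.00)(-0.05) = 0.6500
det(I−A) = Σ_j (I−A)_1j·C_1j = (1.00)(0.5725) + (0.00)(0.1600) + (-0.10)(0.1675) = 0.55575
adj(I−A) = Cᵀ =
  [ 0.5725   0.0100   0.0650]
  [ 0.1600   0.9250   0.4550]
  [ 0.1675   0.1000   0.6500]
(I − A)⁻¹ = adj(I−A) / det(I−A) ≈
  [   1.0301     0.0180     0.1170]
  [   0.2879     1.6644     0.8187]
  [   0.3014     0.1799     1.1696]
x = (I − A)⁻¹ d = adj(I−A)·d / det(I−A), with det(I−A) = 0.55575:
  x_1 = (0.5725·200 + 0.0100·460 + 0.0650·300) / 0.55575 = 138.60 / 0.55575 ≈ 249.39
  x_2 = (0.1600·200 + 0.9250·460 + 0.4550·300) / 0.55575 = 594.00 / 0.55575 ≈ 1068.83
  x_3 = (0.1675·200 + 0.1000·460 + 0.6500·300) / 0.55575 = 274.50 / 0.55575 ≈ 493.93

x_1 = 249.39, x_2 = 1068.83, x_3 = 493.93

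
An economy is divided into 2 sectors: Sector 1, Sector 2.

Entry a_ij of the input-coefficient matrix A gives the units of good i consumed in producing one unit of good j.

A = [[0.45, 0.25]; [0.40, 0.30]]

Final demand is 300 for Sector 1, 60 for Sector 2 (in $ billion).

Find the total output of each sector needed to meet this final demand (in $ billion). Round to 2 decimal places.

x_1 = 789.47, x_2 = 536.84

I − A =
  [   0.55    -0.25]
  [  -0.40     0.70]
det(I−A) = (0.55)(0.70) − (-0.25)(-0.40) = 0.2850
adj(I−A) = [[0.70, 0.25], [0.40, 0.55]]
(I − A)⁻¹ = adj(I−A) / det(I−A) ≈
  [   2.4561     0.8772]
  [   1.4035     1.9298]
x = (I − A)⁻¹ d = adj(I−A)·d / det(I−A), with det(I−A) = 0.2850:
  x_1 = (0.70·300 + 0.25·60) / 0.2850 = 225.00 / 0.2850 ≈ 789.47
  x_2 = (0.40·300 + 0.55·60) / 0.2850 = 153.00 / 0.2850 ≈ 536.84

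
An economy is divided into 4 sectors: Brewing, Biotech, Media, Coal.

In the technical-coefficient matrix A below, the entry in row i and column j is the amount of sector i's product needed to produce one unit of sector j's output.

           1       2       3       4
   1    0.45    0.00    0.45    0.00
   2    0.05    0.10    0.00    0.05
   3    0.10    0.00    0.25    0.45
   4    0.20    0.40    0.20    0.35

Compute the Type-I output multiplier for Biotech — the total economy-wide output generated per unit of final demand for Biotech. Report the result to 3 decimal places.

m_2 = 3.882

I − A =
  [   0.55     0.00    -0.45     0.00]
  [  -0.05     0.90     0.00    -0.05]
  [  -0.10     0.00     0.75    -0.45]
  [  -0.20    -0.40    -0.20     0.65]
Compute the cofactors C_ij = (−1)^(i+j)·(3×3 minor ij) of I−A; the adjugate is their transpose:
adj(I−A) = Cᵀ =
  [ 0.342750   0.081000   0.254250   0.182250]
  [ 0.028375   0.148875   0.024625   0.028500]
  [ 0.146500   0.099000   0.310750   0.222750]
  [ 0.168000   0.147000   0.189000   0.330750]
det(I−A) = Σ_j (I−A)_1j·C_1j = (0.55)(0.342750) + (0.00)(0.028375) + (-0.45)(0.146500) + (0.00)(0.168000) = 0.1225875
(I − A)⁻¹ = adj(I−A) / det(I−A) ≈
  [   2.7960     0.6608     2.0740     1.4867]
  [   0.2315     1.2144     0.2009     0.2325]
  [   1.1951     0.8076     2.5349     1.8171]
  [   1.3704     1.1991     1.5418     2.6981]
The output multiplier for sector j is the column-j sum of the Leontief inverse (I − A)⁻¹ = adj(I−A) / det(I−A).
Column 2 of adj(I−A): (0.081000, 0.148875, 0.099000, 0.147000); det(I−A) = 0.1225875.
m_2 = (0.081000 + 0.148875 + 0.099000 + 0.147000) / 0.1225875 = 0.475875 / 0.1225875 ≈ 3.882.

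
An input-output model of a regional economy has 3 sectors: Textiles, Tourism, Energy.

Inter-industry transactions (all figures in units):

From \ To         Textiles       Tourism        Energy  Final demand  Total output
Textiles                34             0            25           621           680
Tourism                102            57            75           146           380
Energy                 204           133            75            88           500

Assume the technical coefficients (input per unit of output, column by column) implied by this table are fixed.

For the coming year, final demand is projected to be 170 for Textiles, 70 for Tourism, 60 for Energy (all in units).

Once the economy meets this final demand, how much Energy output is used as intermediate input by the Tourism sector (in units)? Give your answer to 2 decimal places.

Technical coefficients a_ij = z_ij / X_j:
  a_11 = 34/680 = 0.05, a_21 = 102/680 = 0.15, a_31 = 204/680 = 0.30
  a_12 = 0/380 = 0.00, a_22 = 57/380 = 0.15, a_32 = 133/380 = 0.35
  a_13 = 25/500 = 0.05, a_23 = 75/500 = 0.15, a_33 = 75/500 = 0.15
I − A =
  [   0.95     0.00    -0.05]
  [  -0.15     0.85    -0.15]
  [  -0.30    -0.35     0.85]
Cofactors of I−A, C_ij = (−1)^(i+j)·(minor ij) (rows/columns in the sector order above):
  C_11 = (0.85)(0.85) − (-0.15)(-0.35) = 0.6700
  C_12 = −[(-0.15)(0.85) − (-0.15)(-0.30)] = 0.1725
  C_13 = (-0.15)(-0.35) − (0.85)(-0.30) = 0.3075
  C_21 = −[(0.00)(0.85) − (-0.05)(-0.35)] = 0.0175
  C_22 = (0.95)(0.85) − (-0.05)(-0.30) = 0.7925
  C_23 = −[(0.95)(-0.35) − (0.00)(-0.30)] = 0.3325
  C_31 = (0.00)(-0.15) − (-0.05)(0.85) = 0.0425
  C_32 = −[(0.95)(-0.15) − (-0.05)(-0.15)] = 0.1500
  C_33 = (0.95)(0.85) − (0.00)(-0.15) = 0.8075
det(I−A) = Σ_j (I−A)_1j·C_1j = (0.95)(0.6700) + (0.00)(0.1725) + (-0.05)(0.3075) = 0.621125
adj(I−A) = Cᵀ =
  [ 0.6700   0.0175   0.0425]
  [ 0.1725   0.7925   0.1500]
  [ 0.3075   0.3325   0.8075]
(I − A)⁻¹ = adj(I−A) / det(I−A) ≈
  [   1.0787     0.0282     0.0684]
  [   0.2777     1.2759     0.2415]
  [   0.4951     0.5353     1.3001]
First solve x = (I − A)⁻¹ d = adj(I−A)·d / det(I−A); in particular x_2 = (0.1725·170 + 0.7925·70 + 0.1500·60) / 0.621125 = 93.80 / 0.621125 ≈ 151.0163.
Intermediate flow from 3 to 2: z_32 = a_32 · x_2 = 0.35 × 93.80 / 0.621125 = 32.83 / 0.621125 ≈ 52.86.

z_32 = 52.86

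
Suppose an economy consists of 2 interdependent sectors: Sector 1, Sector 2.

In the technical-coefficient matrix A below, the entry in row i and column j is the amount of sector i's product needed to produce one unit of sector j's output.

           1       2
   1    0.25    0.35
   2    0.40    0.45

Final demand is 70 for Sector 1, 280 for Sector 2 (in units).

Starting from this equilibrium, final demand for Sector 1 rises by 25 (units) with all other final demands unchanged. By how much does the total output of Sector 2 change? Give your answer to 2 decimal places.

Δx_2 = 36.70

I − A =
  [   0.75    -0.35]
  [  -0.40     0.55]
det(I−A) = (0.75)(0.55) − (-0.35)(-0.40) = 0.2725
adj(I−A) = [[0.55, 0.35], [0.40, 0.75]]
(I − A)⁻¹ = adj(I−A) / det(I−A) ≈
  [   2.0183     1.2844]
  [   1.4679     2.7523]
Δx = (I − A)⁻¹ Δd with Δd having +25 in the Sector 1 component and 0 elsewhere.
So Δx_2 = L_21 · (+25), where L_21 = adj(I−A)_21 / det(I−A) = 0.40 / 0.2725.
Δx_2 = 0.40 × (+25) / 0.2725 = 10.00 / 0.2725 ≈ 36.70.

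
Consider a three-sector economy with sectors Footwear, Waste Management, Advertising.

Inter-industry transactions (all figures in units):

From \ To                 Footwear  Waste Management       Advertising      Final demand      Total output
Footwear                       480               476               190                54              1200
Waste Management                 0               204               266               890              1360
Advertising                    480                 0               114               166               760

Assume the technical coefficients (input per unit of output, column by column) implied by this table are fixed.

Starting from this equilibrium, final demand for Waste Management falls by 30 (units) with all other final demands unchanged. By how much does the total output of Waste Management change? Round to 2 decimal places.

Technical coefficients a_ij = z_ij / X_j:
  a_11 = 480/1200 = 0.40, a_21 = 0/1200 = 0.00, a_31 = 480/1200 = 0.40
  a_12 = 476/1360 = 0.35, a_22 = 204/1360 = 0.15, a_32 = 0/1360 = 0.00
  a_13 = 190/760 = 0.25, a_23 = 266/760 = 0.35, a_33 = 114/760 = 0.15
I − A =
  [   0.60    -0.35    -0.25]
  [   0.00     0.85    -0.35]
  [  -0.40     0.00     0.85]
Cofactors of I−A, C_ij = (−1)^(i+j)·(minor ij) (rows/columns in the sector order above):
  C_11 = (0.85)(0.85) − (-0.35)(0.00) = 0.7225
  C_12 = −[(0.00)(0.85) − (-0.35)(-0.40)] = 0.1400
  C_13 = (0.00)(0.00) − (0.85)(-0.40) = 0.3400
  C_21 = −[(-0.35)(0.85) − (-0.25)(0.00)] = 0.2975
  C_22 = (0.60)(0.85) − (-0.25)(-0.40) = 0.4100
  C_23 = −[(0.60)(0.00) − (-0.35)(-0.40)] = 0.1400
  C_31 = (-0.35)(-0.35) − (-0.25)(0.85) = 0.3350
  C_32 = −[(0.60)(-0.35) − (-0.25)(0.00)] = 0.2100
  C_33 = (0.60)(0.85) − (-0.35)(0.00) = 0.5100
det(I−A) = Σ_j (I−A)_1j·C_1j = (0.60)(0.7225) + (-0.35)(0.1400) + (-0.25)(0.3400) = 0.2995
adj(I−A) = Cᵀ =
  [ 0.7225   0.2975   0.3350]
  [ 0.1400   0.4100   0.2100]
  [ 0.3400   0.1400   0.5100]
(I − A)⁻¹ = adj(I−A) / det(I−A) ≈
  [   2.4124     0.9933     1.1185]
  [   0.4674     1.3689     0.7012]
  [   1.1352     0.4674     1.7028]
Δx = (I − A)⁻¹ Δd with Δd having -30 in the Waste Management component and 0 elsewhere.
So Δx_2 = L_22 · (-30), where L_22 = adj(I−A)_22 / det(I−A) = 0.4100 / 0.2995.
Δx_2 = 0.4100 × (-30) / 0.2995 = -12.30 / 0.2995 ≈ -41.07.

Δx_2 = -41.07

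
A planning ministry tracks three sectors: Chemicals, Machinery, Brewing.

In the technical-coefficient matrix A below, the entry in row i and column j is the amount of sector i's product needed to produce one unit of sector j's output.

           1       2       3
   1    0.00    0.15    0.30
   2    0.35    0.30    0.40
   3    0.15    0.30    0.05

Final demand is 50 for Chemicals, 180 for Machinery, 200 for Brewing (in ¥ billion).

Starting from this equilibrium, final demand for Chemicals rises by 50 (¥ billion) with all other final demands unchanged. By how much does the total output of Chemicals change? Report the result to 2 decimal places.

Δx_1 = 64.40

I − A =
  [   1.00    -0.15    -0.30]
  [  -0.35     0.70    -0.40]
  [  -0.15    -0.30     0.95]
Cofactors of I−A, C_ij = (−1)^(i+j)·(minor ij) (rows/columns in the sector order above):
  C_11 = (0.70)(0.95) − (-0.40)(-0.30) = 0.5450
  C_12 = −[(-0.35)(0.95) − (-0.40)(-0.15)] = 0.3925
  C_13 = (-0.35)(-0.30) − (0.70)(-0.15) = 0.2100
  C_21 = −[(-0.15)(0.95) − (-0.30)(-0.30)] = 0.2325
  C_22 = (1.00)(0.95) − (-0.30)(-0.15) = 0.9050
  C_23 = −[(1.00)(-0.30) − (-0.15)(-0.15)] = 0.3225
  C_31 = (-0.15)(-0.40) − (-0.30)(0.70) = 0.2700
  C_32 = −[(1.00)(-0.40) − (-0.30)(-0.35)] = 0.5050
  C_33 = (1.00)(0.70) − (-0.15)(-0.35) = 0.6475
det(I−A) = Σ_j (I−A)_1j·C_1j = (1.00)(0.5450) + (-0.15)(0.3925) + (-0.30)(0.2100) = 0.423125
adj(I−A) = Cᵀ =
  [ 0.5450   0.2325   0.2700]
  [ 0.3925   0.9050   0.5050]
  [ 0.2100   0.3225   0.6475]
(I − A)⁻¹ = adj(I−A) / det(I−A) ≈
  [   1.2880     0.5495     0.6381]
  [   0.9276     2.1388     1.1935]
  [   0.4963     0.7622     1.5303]
Δx = (I − A)⁻¹ Δd with Δd having +50 in the Chemicals component and 0 elsewhere.
So Δx_1 = L_11 · (+50), where L_11 = adj(I−A)_11 / det(I−A) = 0.5450 / 0.423125.
Δx_1 = 0.5450 × (+50) / 0.423125 = 27.25 / 0.423125 ≈ 64.40.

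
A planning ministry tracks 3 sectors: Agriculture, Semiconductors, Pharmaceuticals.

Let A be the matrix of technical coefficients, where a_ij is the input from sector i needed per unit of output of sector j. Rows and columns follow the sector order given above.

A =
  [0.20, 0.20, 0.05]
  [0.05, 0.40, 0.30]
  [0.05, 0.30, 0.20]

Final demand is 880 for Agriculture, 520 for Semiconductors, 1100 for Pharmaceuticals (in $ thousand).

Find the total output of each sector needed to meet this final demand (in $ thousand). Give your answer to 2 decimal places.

I − A =
  [   0.80    -0.20    -0.05]
  [  -0.05     0.60    -0.30]
  [  -0.05    -0.30     0.80]
Cofactors of I−A, C_ij = (−1)^(i+j)·(minor ij) (rows/columns in the sector order above):
  C_11 = (0.60)(0.80) − (-0.30)(-0.30) = 0.3900
  C_12 = −[(-0.05)(0.80) − (-0.30)(-0.05)] = 0.0550
  C_13 = (-0.05)(-0.30) − (0.60)(-0.05) = 0.0450
  C_21 = −[(-0.20)(0.80) − (-0.05)(-0.30)] = 0.1750
  C_22 = (0.80)(0.80) − (-0.05)(-0.05) = 0.6375
  C_23 = −[(0.80)(-0.30) − (-0.20)(-0.05)] = 0.2500
  C_31 = (-0.20)(-0.30) − (-0.05)(0.60) = 0.0900
  C_32 = −[(0.80)(-0.30) − (-0.05)(-0.05)] = 0.2425
  C_33 = (0.80)(0.60) − (-0.20)(-0.05) = 0.4700
det(I−A) = Σ_j (I−A)_1j·C_1j = (0.80)(0.3900) + (-0.20)(0.0550) + (-0.05)(0.0450) = 0.29875
adj(I−A) = Cᵀ =
  [ 0.3900   0.1750   0.0900]
  [ 0.0550   0.6375   0.2425]
  [ 0.0450   0.2500   0.4700]
(I − A)⁻¹ = adj(I−A) / det(I−A) ≈
  [   1.3054     0.5858     0.3013]
  [   0.1841     2.1339     0.8117]
  [   0.1506     0.8368     1.5732]
x = (I − A)⁻¹ d = adj(I−A)·d / det(I−A), with det(I−A) = 0.29875:
  x_1 = (0.3900·880 + 0.1750·520 + 0.0900·1100) / 0.29875 = 533.20 / 0.29875 ≈ 1784.77
  x_2 = (0.0550·880 + 0.6375·520 + 0.2425·1100) / 0.29875 = 646.65 / 0.29875 ≈ 2164.52
  x_3 = (0.0450·880 + 0.2500·520 + 0.4700·1100) / 0.29875 = 686.60 / 0.29875 ≈ 2298.24

x_1 = 1784.77, x_2 = 2164.52, x_3 = 2298.24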